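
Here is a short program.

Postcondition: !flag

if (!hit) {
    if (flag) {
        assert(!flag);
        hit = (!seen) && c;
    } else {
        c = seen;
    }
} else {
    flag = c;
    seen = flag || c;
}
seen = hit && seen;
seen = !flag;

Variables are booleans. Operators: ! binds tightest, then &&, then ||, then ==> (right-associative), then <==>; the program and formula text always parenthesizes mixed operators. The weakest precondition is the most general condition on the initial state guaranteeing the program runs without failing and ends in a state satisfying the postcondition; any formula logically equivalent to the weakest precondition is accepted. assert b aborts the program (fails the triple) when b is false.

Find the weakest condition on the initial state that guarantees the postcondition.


Working backward. After the program, !flag must hold.
Before seen := !flag: !flag
Before seen := hit && seen: !flag
Then branch requires flag ==> (!flag); else branch requires !c.
Before the if: ((!hit) ==> (flag ==> (!flag))) && (hit ==> (!c))
Answer: WP = ((!hit) ==> (flag ==> (!flag))) && (hit ==> (!c))


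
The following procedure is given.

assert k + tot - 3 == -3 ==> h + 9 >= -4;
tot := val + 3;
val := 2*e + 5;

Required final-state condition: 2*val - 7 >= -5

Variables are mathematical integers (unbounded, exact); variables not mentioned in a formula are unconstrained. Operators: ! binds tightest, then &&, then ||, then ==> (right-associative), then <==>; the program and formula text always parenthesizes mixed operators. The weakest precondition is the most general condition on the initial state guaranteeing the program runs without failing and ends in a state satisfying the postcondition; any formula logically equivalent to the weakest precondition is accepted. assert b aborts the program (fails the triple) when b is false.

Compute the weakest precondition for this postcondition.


Working backward. After the program, the postcondition 2*val - 7 >= -5 must hold; in canonical form it is 2*val >= 2.
Before val := 2*e + 5: 4*e >= -8
Before tot := val + 3: 4*e >= -8
Before assert k + tot - 3 == -3 ==> h + 9 >= -4: (k + tot == 0 ==> h >= -13) && 4*e >= -8
Answer: WP = (k + tot == 0 ==> h >= -13) && 4*e >= -8


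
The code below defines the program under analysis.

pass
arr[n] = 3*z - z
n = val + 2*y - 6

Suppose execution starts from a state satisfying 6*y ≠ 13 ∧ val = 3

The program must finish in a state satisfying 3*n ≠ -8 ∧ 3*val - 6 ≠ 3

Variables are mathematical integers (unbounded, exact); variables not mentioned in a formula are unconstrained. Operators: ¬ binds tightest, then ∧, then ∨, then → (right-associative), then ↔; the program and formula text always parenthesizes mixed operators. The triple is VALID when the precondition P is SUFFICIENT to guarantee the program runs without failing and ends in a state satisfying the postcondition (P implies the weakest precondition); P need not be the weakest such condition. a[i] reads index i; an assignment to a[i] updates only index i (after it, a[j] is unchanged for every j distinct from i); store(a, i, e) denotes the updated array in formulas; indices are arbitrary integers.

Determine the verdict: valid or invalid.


Working backward. After the program, the postcondition 3*n ≠ -8 ∧ 3*val - 6 ≠ 3 must hold; in canonical form it is 3*n ≠ -8 ∧ 3*val ≠ 9.
Before n := val + 2*y - 6: 3*val + 6*y ≠ 10 ∧ 3*val ≠ 9
Before arr[n] := 3*z - z: 3*val + 6*y ≠ 10 ∧ 3*val ≠ 9
Before skip: 3*val + 6*y ≠ 10 ∧ 3*val ≠ 9
The weakest precondition is 3*val + 6*y ≠ 10 ∧ 3*val ≠ 9.
Check whether 6*y ≠ 13 ∧ val = 3 implies it.
Countermodel: at the initial state val = 3, y = 0, the precondition holds but the weakest precondition fails.
Answer: invalid


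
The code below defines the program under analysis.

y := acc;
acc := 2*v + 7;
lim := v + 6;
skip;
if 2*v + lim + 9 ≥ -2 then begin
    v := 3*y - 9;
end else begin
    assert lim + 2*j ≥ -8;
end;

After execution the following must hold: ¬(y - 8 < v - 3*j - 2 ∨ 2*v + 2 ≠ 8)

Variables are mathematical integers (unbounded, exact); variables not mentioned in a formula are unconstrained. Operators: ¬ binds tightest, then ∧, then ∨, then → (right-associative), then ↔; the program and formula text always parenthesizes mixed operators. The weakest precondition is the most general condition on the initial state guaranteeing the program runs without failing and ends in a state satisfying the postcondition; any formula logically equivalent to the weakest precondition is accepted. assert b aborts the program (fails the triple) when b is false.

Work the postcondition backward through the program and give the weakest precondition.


Working backward. After the program, the postcondition ¬(y - 8 < v - 3*j - 2 ∨ 2*v + 2 ≠ 8) must hold; in canonical form it is ¬(3*j + y < v + 6 ∨ 2*v ≠ 6).
Then branch requires ¬(3*j < 2*y - 3 ∨ 6*y ≠ 24); else branch requires 2*j + lim ≥ -8 ∧ (¬(3*j + y < v + 6 ∨ 2*v ≠ 6)).
Before the if: (lim + 2*v ≥ -11 → (¬(3*j < 2*y - 3 ∨ 6*y ≠ 24))) ∧ ((¬(lim + 2*v ≥ -11)) → (2*j + lim ≥ -8 ∧ (¬(3*j + y < v + 6 ∨ 2*v ≠ 6))))
Before skip: (lim + 2*v ≥ -11 → (¬(3*j < 2*y - 3 ∨ 6*y ≠ 24))) ∧ ((¬(lim + 2*v ≥ -11)) → (2*j + lim ≥ -8 ∧ (¬(3*j + y < v + 6 ∨ 2*v ≠ 6))))
Before lim := v + 6: (3*v ≥ -17 → (¬(3*j < 2*y - 3 ∨ 6*y ≠ 24))) ∧ ((¬(3*v ≥ -17)) → (2*j + v ≥ -14 ∧ (¬(3*j + y < v + 6 ∨ 2*v ≠ 6))))
Before acc := 2*v + 7: (3*v ≥ -17 → (¬(3*j < 2*y - 3 ∨ 6*y ≠ 24))) ∧ ((¬(3*v ≥ -17)) → (2*j + v ≥ -14 ∧ (¬(3*j + y < v + 6 ∨ 2*v ≠ 6))))
Before y := acc: (3*v ≥ -17 → (¬(3*j < 2*acc - 3 ∨ 6*acc ≠ 24))) ∧ ((¬(3*v ≥ -17)) → (2*j + v ≥ -14 ∧ (¬(acc + 3*j < v + 6 ∨ 2*v ≠ 6))))
Answer: WP = (3*v ≥ -17 → (¬(3*j < 2*acc - 3 ∨ 6*acc ≠ 24))) ∧ ((¬(3*v ≥ -17)) → (2*j + v ≥ -14 ∧ (¬(acc + 3*j < v + 6 ∨ 2*v ≠ 6))))


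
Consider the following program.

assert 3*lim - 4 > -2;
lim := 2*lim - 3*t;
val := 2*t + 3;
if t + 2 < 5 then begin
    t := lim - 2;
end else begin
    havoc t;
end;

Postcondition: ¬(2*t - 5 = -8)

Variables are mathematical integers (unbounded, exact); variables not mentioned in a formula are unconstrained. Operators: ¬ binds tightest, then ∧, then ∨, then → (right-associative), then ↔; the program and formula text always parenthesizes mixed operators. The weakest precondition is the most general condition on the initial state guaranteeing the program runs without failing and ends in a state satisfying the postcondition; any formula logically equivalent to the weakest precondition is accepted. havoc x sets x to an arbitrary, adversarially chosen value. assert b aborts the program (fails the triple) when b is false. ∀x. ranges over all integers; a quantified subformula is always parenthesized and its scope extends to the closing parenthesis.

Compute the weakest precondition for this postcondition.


Working backward. After the program, the postcondition ¬(2*t - 5 = -8) must hold; in canonical form it is ¬(2*t = -3).
Then branch requires ¬(2*lim = 1); else branch requires ∀t_1. (¬(2*t_1 = -3)).
Before the if: (t < 3 → (¬(2*lim = 1))) ∧ ((¬(t < 3)) → (∀t_1. (¬(2*t_1 = -3))))
Before val := 2*t + 3: (t < 3 → (¬(2*lim = 1))) ∧ ((¬(t < 3)) → (∀t_1. (¬(2*t_1 = -3))))
Before lim := 2*lim - 3*t: (t < 3 → (¬(4*lim = 6*t + 1))) ∧ ((¬(t < 3)) → (∀t_1. (¬(2*t_1 = -3))))
Before assert 3*lim - 4 > -2: 3*lim > 2 ∧ (t < 3 → (¬(4*lim = 6*t + 1))) ∧ ((¬(t < 3)) → (∀t_1. (¬(2*t_1 = -3))))
Answer: WP = 3*lim > 2 ∧ (t < 3 → (¬(4*lim = 6*t + 1))) ∧ ((¬(t < 3)) → (∀t_1. (¬(2*t_1 = -3))))


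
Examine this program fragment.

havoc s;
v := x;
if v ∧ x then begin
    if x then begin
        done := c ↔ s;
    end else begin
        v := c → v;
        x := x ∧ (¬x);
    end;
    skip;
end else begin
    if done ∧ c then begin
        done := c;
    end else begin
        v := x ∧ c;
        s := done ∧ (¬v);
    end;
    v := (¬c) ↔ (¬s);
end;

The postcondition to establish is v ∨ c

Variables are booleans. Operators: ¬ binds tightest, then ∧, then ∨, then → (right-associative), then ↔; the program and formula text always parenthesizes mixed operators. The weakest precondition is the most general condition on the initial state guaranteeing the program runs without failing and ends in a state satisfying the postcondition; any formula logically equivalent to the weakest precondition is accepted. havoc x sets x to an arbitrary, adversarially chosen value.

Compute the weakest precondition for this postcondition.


Working backward. After the program, v ∨ c must hold.
Then branch requires (x → (v ∨ c)) ∧ ((¬x) → ((c → v) ∨ c)); else branch requires ((done ∧ c) → (((¬c) ↔ (¬s)) ∨ c)) ∧ ((¬(done ∧ c)) → (((¬c) ↔ (¬(done ∧ (¬(x ∧ c))))) ∨ c)).
Before the if: ((v ∧ x) → ((x → (v ∨ c)) ∧ ((¬x) → ((c → v) ∨ c)))) ∧ ((¬(v ∧ x)) → (((done ∧ c) → (((¬c) ↔ (¬s)) ∨ c)) ∧ ((¬(done ∧ c)) → (((¬c) ↔ (¬(done ∧ (¬(x ∧ c))))) ∨ c))))
Before v := x: (x → ((x → (x ∨ c)) ∧ ((¬x) → ((c → x) ∨ c)))) ∧ ((¬x) → (((done ∧ c) → (((¬c) ↔ (¬s)) ∨ c)) ∧ ((¬(done ∧ c)) → (((¬c) ↔ (¬(done ∧ (¬(x ∧ c))))) ∨ c))))
Before havoc s: (x → ((x → (x ∨ c)) ∧ ((¬x) → ((c → x) ∨ c)))) ∧ ((¬x) → (((done ∧ c) → c) ∧ ((¬(done ∧ c)) → (((¬c) ↔ (¬(done ∧ (¬(x ∧ c))))) ∨ c)))) ∧ ((¬x) → ((¬(done ∧ c)) → (((¬c) ↔ (¬(done ∧ (¬(x ∧ c))))) ∨ c)))
Answer: WP = (x → ((x → (x ∨ c)) ∧ ((¬x) → ((c → x) ∨ c)))) ∧ ((¬x) → (((done ∧ c) → c) ∧ ((¬(done ∧ c)) → (((¬c) ↔ (¬(done ∧ (¬(x ∧ c))))) ∨ c)))) ∧ ((¬x) → ((¬(done ∧ c)) → (((¬c) ↔ (¬(done ∧ (¬(x ∧ c))))) ∨ c)))


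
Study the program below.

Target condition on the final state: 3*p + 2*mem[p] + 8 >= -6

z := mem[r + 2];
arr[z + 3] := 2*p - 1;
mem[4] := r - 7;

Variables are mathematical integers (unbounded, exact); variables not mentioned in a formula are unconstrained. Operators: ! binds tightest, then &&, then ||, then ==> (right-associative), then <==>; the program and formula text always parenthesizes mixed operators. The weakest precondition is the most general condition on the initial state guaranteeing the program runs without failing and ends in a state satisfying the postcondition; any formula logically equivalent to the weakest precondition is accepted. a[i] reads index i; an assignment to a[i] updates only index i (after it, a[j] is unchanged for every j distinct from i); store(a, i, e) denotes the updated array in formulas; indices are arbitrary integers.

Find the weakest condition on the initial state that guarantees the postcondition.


Working backward. After the program, the postcondition 3*p + 2*mem[p] + 8 >= -6 must hold; in canonical form it is 2*mem[p] + 3*p >= -14.
Before mem[4] := r - 7: 2*store(mem, 4, r - 7)[p] + 3*p >= -14
Before arr[z + 3] := 2*p - 1: 2*store(mem, 4, r - 7)[p] + 3*p >= -14
Before z := mem[r + 2]: 2*store(mem, 4, r - 7)[p] + 3*p >= -14
Answer: WP = 2*store(mem, 4, r - 7)[p] + 3*p >= -14


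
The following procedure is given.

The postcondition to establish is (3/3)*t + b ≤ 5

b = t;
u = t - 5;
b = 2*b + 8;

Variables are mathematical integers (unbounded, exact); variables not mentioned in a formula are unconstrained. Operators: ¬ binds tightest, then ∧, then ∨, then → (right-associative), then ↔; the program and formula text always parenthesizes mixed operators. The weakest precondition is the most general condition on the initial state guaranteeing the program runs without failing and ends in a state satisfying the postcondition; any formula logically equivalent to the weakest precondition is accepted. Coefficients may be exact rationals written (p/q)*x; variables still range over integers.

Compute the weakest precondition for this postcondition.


Working backward. After the program, the postcondition (3/3)*t + b ≤ 5 must hold; in canonical form it is b + t ≤ 5.
Before b := 2*b + 8: 2*b + t ≤ -3
Before u := t - 5: 2*b + t ≤ -3
Before b := t: 3*t ≤ -3
Answer: WP = 3*t ≤ -3


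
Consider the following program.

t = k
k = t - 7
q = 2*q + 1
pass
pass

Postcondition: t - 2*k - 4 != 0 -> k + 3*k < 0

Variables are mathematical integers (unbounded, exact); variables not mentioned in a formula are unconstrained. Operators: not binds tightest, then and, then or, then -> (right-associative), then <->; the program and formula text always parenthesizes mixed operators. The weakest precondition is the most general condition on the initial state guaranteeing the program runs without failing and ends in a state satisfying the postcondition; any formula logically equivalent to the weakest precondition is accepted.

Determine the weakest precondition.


Working backward. After the program, the postcondition t - 2*k - 4 != 0 -> k + 3*k < 0 must hold; in canonical form it is t != 2*k + 4 -> 4*k < 0.
Before skip: t != 2*k + 4 -> 4*k < 0
Before skip: t != 2*k + 4 -> 4*k < 0
Before q := 2*q + 1: t != 2*k + 4 -> 4*k < 0
Before k := t - 7: t != 10 -> 4*t < 28
Before t := k: k != 10 -> 4*k < 28
Answer: WP = k != 10 -> 4*k < 28


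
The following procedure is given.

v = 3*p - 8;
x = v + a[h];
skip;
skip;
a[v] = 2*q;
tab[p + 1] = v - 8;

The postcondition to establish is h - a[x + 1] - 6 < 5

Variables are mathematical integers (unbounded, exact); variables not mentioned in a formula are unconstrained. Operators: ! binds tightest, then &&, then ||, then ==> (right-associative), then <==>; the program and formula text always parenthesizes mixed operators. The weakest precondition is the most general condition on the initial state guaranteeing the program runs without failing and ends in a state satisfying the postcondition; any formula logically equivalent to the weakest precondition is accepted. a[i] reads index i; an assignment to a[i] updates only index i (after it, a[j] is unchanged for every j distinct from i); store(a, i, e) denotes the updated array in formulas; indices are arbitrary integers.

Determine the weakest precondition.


Working backward. After the program, the postcondition h - a[x + 1] - 6 < 5 must hold; in canonical form it is h < a[x + 1] + 11.
Before tab[p + 1] := v - 8: h < a[x + 1] + 11
Before a[v] := 2*q: h < store(a, v, 2*q)[x + 1] + 11
Before skip: h < store(a, v, 2*q)[x + 1] + 11
Before skip: h < store(a, v, 2*q)[x + 1] + 11
Before x := v + a[h]: h < store(a, v, 2*q)[a[h] + v + 1] + 11
Before v := 3*p - 8: h < store(a, 3*p - 8, 2*q)[a[h] + 3*p - 7] + 11
Answer: WP = h < store(a, 3*p - 8, 2*q)[a[h] + 3*p - 7] + 11


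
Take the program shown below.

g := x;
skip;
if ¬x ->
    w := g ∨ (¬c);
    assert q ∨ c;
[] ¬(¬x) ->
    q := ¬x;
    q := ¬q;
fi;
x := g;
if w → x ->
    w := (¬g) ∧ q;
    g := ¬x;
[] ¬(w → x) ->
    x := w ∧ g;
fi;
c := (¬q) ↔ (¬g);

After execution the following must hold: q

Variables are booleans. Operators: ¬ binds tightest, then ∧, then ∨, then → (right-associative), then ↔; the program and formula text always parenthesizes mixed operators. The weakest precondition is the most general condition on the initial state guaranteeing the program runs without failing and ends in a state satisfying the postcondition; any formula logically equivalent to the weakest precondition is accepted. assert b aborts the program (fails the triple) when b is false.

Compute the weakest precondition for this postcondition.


Working backward. After the program, q must hold.
Before c := (¬q) ↔ (¬g): q
Then branch requires q; else branch requires q.
Before the if: ((w → x) → q) ∧ ((¬(w → x)) → q)
Before x := g: ((w → g) → q) ∧ ((¬(w → g)) → q)
Then branch requires (q ∨ c) ∧ (((g ∨ (¬c)) → g) → q) ∧ ((¬((g ∨ (¬c)) → g)) → q); else branch requires ((w → g) → x) ∧ ((¬(w → g)) → x).
Before the if: ((¬x) → ((q ∨ c) ∧ (((g ∨ (¬c)) → g) → q) ∧ ((¬((g ∨ (¬c)) → g)) → q))) ∧ (x → (((w → g) → x) ∧ ((¬(w → g)) → x)))
Before skip: ((¬x) → ((q ∨ c) ∧ (((g ∨ (¬c)) → g) → q) ∧ ((¬((g ∨ (¬c)) → g)) → q))) ∧ (x → (((w → g) → x) ∧ ((¬(w → g)) → x)))
Before g := x: ((¬x) → ((q ∨ c) ∧ (((x ∨ (¬c)) → x) → q) ∧ ((¬((x ∨ (¬c)) → x)) → q))) ∧ (x → (((w → x) → x) ∧ ((¬(w → x)) → x)))
Answer: WP = ((¬x) → ((q ∨ c) ∧ (((x ∨ (¬c)) → x) → q) ∧ ((¬((x ∨ (¬c)) → x)) → q))) ∧ (x → (((w → x) → x) ∧ ((¬(w → x)) → x)))


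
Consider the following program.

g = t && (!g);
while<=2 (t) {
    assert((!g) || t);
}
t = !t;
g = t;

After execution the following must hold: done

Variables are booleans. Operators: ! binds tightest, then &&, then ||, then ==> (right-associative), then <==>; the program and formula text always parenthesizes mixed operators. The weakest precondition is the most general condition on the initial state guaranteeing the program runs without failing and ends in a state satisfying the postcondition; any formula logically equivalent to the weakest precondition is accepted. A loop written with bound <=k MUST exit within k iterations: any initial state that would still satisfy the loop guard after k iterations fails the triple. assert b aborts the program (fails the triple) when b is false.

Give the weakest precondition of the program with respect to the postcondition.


Working backward. After the program, done must hold.
Before g := t: done
Before t := !t: done
Before the loop (bound <=2), unroll the exhaustion recursion (WP_0 = exit-now case; WP_j = one more guarded iteration, up to j = 2):
  WP_0: (!t) && done
  WP_1: (t ==> (((!g) || t) && (!t) && done)) && ((!t) ==> done)
  WP_2: (t ==> (((!g) || t) && (t ==> (((!g) || t) && (!t) && done)) && ((!t) ==> done))) && ((!t) ==> done)
So before the loop: (t ==> (((!g) || t) && (t ==> (((!g) || t) && (!t) && done)) && ((!t) ==> done))) && ((!t) ==> done)
Before g := t && (!g): (t ==> (((!(t && (!g))) || t) && (t ==> (((!(t && (!g))) || t) && (!t) && done)) && ((!t) ==> done))) && ((!t) ==> done)
Answer: WP = (t ==> (((!(t && (!g))) || t) && (t ==> (((!(t && (!g))) || t) && (!t) && done)) && ((!t) ==> done))) && ((!t) ==> done)


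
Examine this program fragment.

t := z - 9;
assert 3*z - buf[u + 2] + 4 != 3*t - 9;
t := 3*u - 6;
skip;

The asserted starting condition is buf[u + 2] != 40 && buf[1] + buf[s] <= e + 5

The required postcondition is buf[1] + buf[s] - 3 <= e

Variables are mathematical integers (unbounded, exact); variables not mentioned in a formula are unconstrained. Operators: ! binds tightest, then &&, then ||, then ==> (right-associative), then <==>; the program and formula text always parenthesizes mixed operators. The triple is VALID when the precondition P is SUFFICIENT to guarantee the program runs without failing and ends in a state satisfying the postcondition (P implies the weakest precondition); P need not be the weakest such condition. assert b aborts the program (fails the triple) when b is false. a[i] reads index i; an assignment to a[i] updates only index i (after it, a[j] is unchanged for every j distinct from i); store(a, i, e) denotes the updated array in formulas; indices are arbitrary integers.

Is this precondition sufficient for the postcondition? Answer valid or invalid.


Working backward. After the program, the postcondition buf[1] + buf[s] - 3 <= e must hold; in canonical form it is buf[1] + buf[s] <= e + 3.
Before skip: buf[1] + buf[s] <= e + 3
Before t := 3*u - 6: buf[1] + buf[s] <= e + 3
Before assert 3*z - buf[u + 2] + 4 != 3*t - 9: 3*z != buf[u + 2] + 3*t - 13 && buf[1] + buf[s] <= e + 3
Before t := z - 9: buf[u + 2] != 40 && buf[1] + buf[s] <= e + 3
The weakest precondition is buf[u + 2] != 40 && buf[1] + buf[s] <= e + 3.
Check whether buf[u + 2] != 40 && buf[1] + buf[s] <= e + 5 implies it.
Countermodel: at the initial state buf = {[1] = 7040, [2] = 3, [5] = 0, elsewhere 7040}, e = 7036, s = 5, u = 0, the precondition holds but the weakest precondition fails.
Answer: invalid


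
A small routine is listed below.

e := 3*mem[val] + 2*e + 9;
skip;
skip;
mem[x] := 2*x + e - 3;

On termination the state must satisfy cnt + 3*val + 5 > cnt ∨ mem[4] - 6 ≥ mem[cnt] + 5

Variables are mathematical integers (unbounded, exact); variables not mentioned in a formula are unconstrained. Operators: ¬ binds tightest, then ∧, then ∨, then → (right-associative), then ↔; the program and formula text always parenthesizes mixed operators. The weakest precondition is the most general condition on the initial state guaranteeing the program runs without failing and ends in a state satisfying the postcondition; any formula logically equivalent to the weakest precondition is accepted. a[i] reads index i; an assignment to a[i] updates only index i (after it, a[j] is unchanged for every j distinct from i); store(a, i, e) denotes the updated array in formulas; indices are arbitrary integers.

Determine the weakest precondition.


Working backward. After the program, the postcondition cnt + 3*val + 5 > cnt ∨ mem[4] - 6 ≥ mem[cnt] + 5 must hold; in canonical form it is 3*val > -5 ∨ mem[4] ≥ mem[cnt] + 11.
Before mem[x] := 2*x + e - 3: 3*val > -5 ∨ store(mem, x, e + 2*x - 3)[4] ≥ store(mem, x, e + 2*x - 3)[cnt] + 11
Before skip: 3*val > -5 ∨ store(mem, x, e + 2*x - 3)[4] ≥ store(mem, x, e + 2*x - 3)[cnt] + 11
Before skip: 3*val > -5 ∨ store(mem, x, e + 2*x - 3)[4] ≥ store(mem, x, e + 2*x - 3)[cnt] + 11
Before e := 3*mem[val] + 2*e + 9: 3*val > -5 ∨ store(mem, x, 3*mem[val] + 2*e + 2*x + 6)[4] ≥ store(mem, x, 3*mem[val] + 2*e + 2*x + 6)[cnt] + 11
Answer: WP = 3*val > -5 ∨ store(mem, x, 3*mem[val] + 2*e + 2*x + 6)[4] ≥ store(mem, x, 3*mem[val] + 2*e + 2*x + 6)[cnt] + 11


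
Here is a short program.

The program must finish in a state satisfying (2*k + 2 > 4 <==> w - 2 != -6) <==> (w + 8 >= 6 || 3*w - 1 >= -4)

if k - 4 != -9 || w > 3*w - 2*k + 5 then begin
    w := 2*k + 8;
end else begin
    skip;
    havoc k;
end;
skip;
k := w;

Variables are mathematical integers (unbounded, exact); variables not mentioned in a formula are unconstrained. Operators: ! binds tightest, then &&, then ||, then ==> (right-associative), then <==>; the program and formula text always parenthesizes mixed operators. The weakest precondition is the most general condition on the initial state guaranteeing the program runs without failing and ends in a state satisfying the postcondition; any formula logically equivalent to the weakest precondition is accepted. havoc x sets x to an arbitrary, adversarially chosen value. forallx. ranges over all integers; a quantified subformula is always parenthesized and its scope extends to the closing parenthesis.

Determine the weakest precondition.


Working backward. After the program, the postcondition (2*k + 2 > 4 <==> w - 2 != -6) <==> (w + 8 >= 6 || 3*w - 1 >= -4) must hold; in canonical form it is (2*k > 2 <==> w != -4) <==> (w >= -2 || 3*w >= -3).
Before k := w: (2*w > 2 <==> w != -4) <==> (w >= -2 || 3*w >= -3)
Before skip: (2*w > 2 <==> w != -4) <==> (w >= -2 || 3*w >= -3)
Then branch requires (4*k > -14 <==> 2*k != -12) <==> (2*k >= -10 || 6*k >= -27); else branch requires (2*w > 2 <==> w != -4) <==> (w >= -2 || 3*w >= -3).
Before the if: ((k != -5 || 2*k > 2*w + 5) ==> ((4*k > -14 <==> 2*k != -12) <==> (2*k >= -10 || 6*k >= -27))) && ((!(k != -5 || 2*k > 2*w + 5)) ==> ((2*w > 2 <==> w != -4) <==> (w >= -2 || 3*w >= -3)))
Answer: WP = ((k != -5 || 2*k > 2*w + 5) ==> ((4*k > -14 <==> 2*k != -12) <==> (2*k >= -10 || 6*k >= -27))) && ((!(k != -5 || 2*k > 2*w + 5)) ==> ((2*w > 2 <==> w != -4) <==> (w >= -2 || 3*w >= -3)))


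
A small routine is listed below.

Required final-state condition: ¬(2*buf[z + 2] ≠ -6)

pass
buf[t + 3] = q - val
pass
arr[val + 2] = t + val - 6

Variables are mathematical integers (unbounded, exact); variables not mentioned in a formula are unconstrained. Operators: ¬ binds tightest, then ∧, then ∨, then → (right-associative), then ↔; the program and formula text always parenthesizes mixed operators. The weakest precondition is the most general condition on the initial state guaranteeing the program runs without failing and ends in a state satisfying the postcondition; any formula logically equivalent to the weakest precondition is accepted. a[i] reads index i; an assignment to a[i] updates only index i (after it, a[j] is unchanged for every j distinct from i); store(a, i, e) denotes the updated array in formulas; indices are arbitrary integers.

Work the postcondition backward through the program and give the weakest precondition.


Working backward. After the program, ¬(2*buf[z + 2] ≠ -6) must hold.
Before arr[val + 2] := t + val - 6: ¬(2*buf[z + 2] ≠ -6)
Before skip: ¬(2*buf[z + 2] ≠ -6)
Before buf[t + 3] := q - val: ¬(2*store(buf, t + 3, q - val)[z + 2] ≠ -6)
Before skip: ¬(2*store(buf, t + 3, q - val)[z + 2] ≠ -6)
Answer: WP = ¬(2*store(buf, t + 3, q - val)[z + 2] ≠ -6)


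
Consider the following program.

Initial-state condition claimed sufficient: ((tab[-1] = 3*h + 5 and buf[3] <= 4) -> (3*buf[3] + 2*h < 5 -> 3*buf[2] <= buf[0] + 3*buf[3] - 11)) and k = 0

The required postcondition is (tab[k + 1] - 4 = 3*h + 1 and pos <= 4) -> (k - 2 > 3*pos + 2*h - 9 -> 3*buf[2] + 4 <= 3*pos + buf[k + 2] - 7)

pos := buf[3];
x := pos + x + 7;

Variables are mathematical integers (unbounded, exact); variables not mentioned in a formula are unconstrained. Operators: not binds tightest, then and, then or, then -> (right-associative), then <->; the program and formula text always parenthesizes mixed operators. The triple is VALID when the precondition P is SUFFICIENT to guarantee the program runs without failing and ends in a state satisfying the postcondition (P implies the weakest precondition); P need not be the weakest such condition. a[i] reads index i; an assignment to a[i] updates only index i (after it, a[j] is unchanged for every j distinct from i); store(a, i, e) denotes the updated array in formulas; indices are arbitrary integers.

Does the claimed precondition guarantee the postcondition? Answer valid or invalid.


Working backward. After the program, the postcondition (tab[k + 1] - 4 = 3*h + 1 and pos <= 4) -> (k - 2 > 3*pos + 2*h - 9 -> 3*buf[2] + 4 <= 3*pos + buf[k + 2] - 7) must hold; in canonical form it is (tab[k + 1] = 3*h + 5 and pos <= 4) -> (k > 2*h + 3*pos - 7 -> 3*buf[2] <= buf[k + 2] + 3*pos - 11).
Before x := pos + x + 7: (tab[k + 1] = 3*h + 5 and pos <= 4) -> (k > 2*h + 3*pos - 7 -> 3*buf[2] <= buf[k + 2] + 3*pos - 11)
Before pos := buf[3]: (tab[k + 1] = 3*h + 5 and buf[3] <= 4) -> (k > 3*buf[3] + 2*h - 7 -> 3*buf[2] <= buf[k + 2] + 3*buf[3] - 11)
The weakest precondition is (tab[k + 1] = 3*h + 5 and buf[3] <= 4) -> (k > 3*buf[3] + 2*h - 7 -> 3*buf[2] <= buf[k + 2] + 3*buf[3] - 11).
Check whether ((tab[-1] = 3*h + 5 and buf[3] <= 4) -> (3*buf[3] + 2*h < 5 -> 3*buf[2] <= buf[0] + 3*buf[3] - 11)) and k = 0 implies it.
Countermodel: at the initial state buf = {[-1] = 0, [0] = 0, [1] = 0, [2] = 7040, [3] = 0, elsewhere 0}, h = 0, k = 0, tab = {[-1] = 6, [0] = 6, [1] = 5, [2] = 6, [3] = 6, elsewhere 6}, the precondition holds but the weakest precondition fails.
Answer: invalid


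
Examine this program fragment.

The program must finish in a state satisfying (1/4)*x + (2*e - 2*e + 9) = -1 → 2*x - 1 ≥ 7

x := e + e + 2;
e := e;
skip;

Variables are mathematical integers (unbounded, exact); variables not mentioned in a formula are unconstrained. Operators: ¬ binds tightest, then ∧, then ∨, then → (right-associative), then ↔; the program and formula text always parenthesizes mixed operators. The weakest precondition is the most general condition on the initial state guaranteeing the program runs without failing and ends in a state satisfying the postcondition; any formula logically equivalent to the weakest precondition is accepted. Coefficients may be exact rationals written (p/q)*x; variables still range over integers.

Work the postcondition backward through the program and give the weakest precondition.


Working backward. After the program, the postcondition (1/4)*x + (2*e - 2*e + 9) = -1 → 2*x - 1 ≥ 7 must hold; in canonical form it is (1/4)*x = -10 → 2*x ≥ 8.
Before skip: (1/4)*x = -10 → 2*x ≥ 8
Before e := e: (1/4)*x = -10 → 2*x ≥ 8
Before x := e + e + 2: (1/2)*e = -21/2 → 4*e ≥ 4
Answer: WP = (1/2)*e = -21/2 → 4*e ≥ 4


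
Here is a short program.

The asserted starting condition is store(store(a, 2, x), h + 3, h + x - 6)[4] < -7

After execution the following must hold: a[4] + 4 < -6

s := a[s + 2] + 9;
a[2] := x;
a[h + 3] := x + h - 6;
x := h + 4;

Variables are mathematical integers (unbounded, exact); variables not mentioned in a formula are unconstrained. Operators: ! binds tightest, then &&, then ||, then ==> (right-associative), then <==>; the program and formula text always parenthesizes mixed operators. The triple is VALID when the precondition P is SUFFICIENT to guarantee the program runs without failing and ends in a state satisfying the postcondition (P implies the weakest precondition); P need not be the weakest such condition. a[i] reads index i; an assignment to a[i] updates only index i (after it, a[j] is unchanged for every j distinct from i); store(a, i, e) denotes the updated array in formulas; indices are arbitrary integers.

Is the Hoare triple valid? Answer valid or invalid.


Working backward. After the program, the postcondition a[4] + 4 < -6 must hold; in canonical form it is a[4] < -10.
Before x := h + 4: a[4] < -10
Before a[h + 3] := x + h - 6: store(a, h + 3, h + x - 6)[4] < -10
Before a[2] := x: store(store(a, 2, x), h + 3, h + x - 6)[4] < -10
Before s := a[s + 2] + 9: store(store(a, 2, x), h + 3, h + x - 6)[4] < -10
The weakest precondition is store(store(a, 2, x), h + 3, h + x - 6)[4] < -10.
Check whether store(store(a, 2, x), h + 3, h + x - 6)[4] < -7 implies it.
Countermodel: at the initial state a = {[2] = 5, [3] = 5, [4] = -8, elsewhere 5}, h = 0, x = 0, the precondition holds but the weakest precondition fails.
Answer: invalid


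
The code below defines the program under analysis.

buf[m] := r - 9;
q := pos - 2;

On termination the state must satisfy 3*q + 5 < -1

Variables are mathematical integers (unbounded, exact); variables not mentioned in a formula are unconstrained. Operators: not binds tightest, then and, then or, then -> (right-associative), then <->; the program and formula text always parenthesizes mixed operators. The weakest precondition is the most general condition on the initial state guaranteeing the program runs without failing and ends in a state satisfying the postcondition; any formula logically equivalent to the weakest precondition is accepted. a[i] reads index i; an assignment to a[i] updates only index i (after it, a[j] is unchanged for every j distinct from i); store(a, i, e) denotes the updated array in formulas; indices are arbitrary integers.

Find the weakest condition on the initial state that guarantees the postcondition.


Working backward. After the program, the postcondition 3*q + 5 < -1 must hold; in canonical form it is 3*q < -6.
Before q := pos - 2: 3*pos < 0
Before buf[m] := r - 9: 3*pos < 0
Answer: WP = 3*pos < 0


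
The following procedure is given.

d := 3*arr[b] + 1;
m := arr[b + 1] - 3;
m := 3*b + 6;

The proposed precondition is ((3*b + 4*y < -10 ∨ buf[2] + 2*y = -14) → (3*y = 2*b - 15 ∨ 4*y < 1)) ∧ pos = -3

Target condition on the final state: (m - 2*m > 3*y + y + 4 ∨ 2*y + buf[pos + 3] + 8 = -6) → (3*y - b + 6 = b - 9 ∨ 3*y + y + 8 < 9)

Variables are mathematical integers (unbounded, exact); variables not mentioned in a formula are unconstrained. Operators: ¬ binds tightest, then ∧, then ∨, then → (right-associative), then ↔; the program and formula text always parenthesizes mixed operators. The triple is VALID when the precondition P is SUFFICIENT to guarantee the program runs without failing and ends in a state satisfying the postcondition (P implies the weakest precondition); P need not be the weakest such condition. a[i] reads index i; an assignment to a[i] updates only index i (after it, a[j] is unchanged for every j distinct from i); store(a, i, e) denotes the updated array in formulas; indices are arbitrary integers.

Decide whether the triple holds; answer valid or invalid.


Working backward. After the program, the postcondition (m - 2*m > 3*y + y + 4 ∨ 2*y + buf[pos + 3] + 8 = -6) → (3*y - b + 6 = b - 9 ∨ 3*y + y + 8 < 9) must hold; in canonical form it is (m + 4*y < -4 ∨ buf[pos + 3] + 2*y = -14) → (3*y = 2*b - 15 ∨ 4*y < 1).
Before m := 3*b + 6: (3*b + 4*y < -10 ∨ buf[pos + 3] + 2*y = -14) → (3*y = 2*b - 15 ∨ 4*y < 1)
Before m := arr[b + 1] - 3: (3*b + 4*y < -10 ∨ buf[pos + 3] + 2*y = -14) → (3*y = 2*b - 15 ∨ 4*y < 1)
Before d := 3*arr[b] + 1: (3*b + 4*y < -10 ∨ buf[pos + 3] + 2*y = -14) → (3*y = 2*b - 15 ∨ 4*y < 1)
The weakest precondition is (3*b + 4*y < -10 ∨ buf[pos + 3] + 2*y = -14) → (3*y = 2*b - 15 ∨ 4*y < 1).
Check whether ((3*b + 4*y < -10 ∨ buf[2] + 2*y = -14) → (3*y = 2*b - 15 ∨ 4*y < 1)) ∧ pos = -3 implies it.
Countermodel: at the initial state b = 0, buf = {[0] = -16, [2] = -17, elsewhere -16}, pos = -3, y = 1, the precondition holds but the weakest precondition fails.
Answer: invalid


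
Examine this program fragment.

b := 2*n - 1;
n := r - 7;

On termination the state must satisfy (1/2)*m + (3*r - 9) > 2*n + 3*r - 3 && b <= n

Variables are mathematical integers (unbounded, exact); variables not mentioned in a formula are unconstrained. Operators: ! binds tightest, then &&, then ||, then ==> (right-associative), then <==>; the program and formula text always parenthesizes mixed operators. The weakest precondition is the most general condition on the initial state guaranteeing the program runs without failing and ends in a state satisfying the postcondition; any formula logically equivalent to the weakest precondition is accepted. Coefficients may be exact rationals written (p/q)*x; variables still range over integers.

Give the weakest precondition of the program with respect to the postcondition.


Working backward. After the program, the postcondition (1/2)*m + (3*r - 9) > 2*n + 3*r - 3 && b <= n must hold; in canonical form it is (1/2)*m > 2*n + 6 && b <= n.
Before n := r - 7: (1/2)*m > 2*r - 8 && b <= r - 7
Before b := 2*n - 1: (1/2)*m > 2*r - 8 && 2*n <= r - 6
Answer: WP = (1/2)*m > 2*r - 8 && 2*n <= r - 6


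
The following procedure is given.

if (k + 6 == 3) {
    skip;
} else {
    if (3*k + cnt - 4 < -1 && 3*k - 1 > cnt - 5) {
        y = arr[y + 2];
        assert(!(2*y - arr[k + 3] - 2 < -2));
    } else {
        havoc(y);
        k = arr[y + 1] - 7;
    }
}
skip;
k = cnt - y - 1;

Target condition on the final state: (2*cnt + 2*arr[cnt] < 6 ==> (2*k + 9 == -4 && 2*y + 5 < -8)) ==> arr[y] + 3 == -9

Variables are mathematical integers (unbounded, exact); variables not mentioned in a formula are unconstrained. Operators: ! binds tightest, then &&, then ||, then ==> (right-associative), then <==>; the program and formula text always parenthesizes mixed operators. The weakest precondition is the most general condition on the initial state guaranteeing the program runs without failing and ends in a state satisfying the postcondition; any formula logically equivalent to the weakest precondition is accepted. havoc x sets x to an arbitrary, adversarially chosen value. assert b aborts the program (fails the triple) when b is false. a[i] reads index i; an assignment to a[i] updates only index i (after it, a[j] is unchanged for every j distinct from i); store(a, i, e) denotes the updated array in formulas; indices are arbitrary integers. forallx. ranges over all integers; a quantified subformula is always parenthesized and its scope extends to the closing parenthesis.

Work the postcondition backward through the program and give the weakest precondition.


Working backward. After the program, the postcondition (2*cnt + 2*arr[cnt] < 6 ==> (2*k + 9 == -4 && 2*y + 5 < -8)) ==> arr[y] + 3 == -9 must hold; in canonical form it is (2*arr[cnt] + 2*cnt < 6 ==> (2*k == -13 && 2*y < -13)) ==> arr[y] == -12.
Before k := cnt - y - 1: (2*arr[cnt] + 2*cnt < 6 ==> (2*cnt == 2*y - 11 && 2*y < -13)) ==> arr[y] == -12
Before skip: (2*arr[cnt] + 2*cnt < 6 ==> (2*cnt == 2*y - 11 && 2*y < -13)) ==> arr[y] == -12
Then branch requires (2*arr[cnt] + 2*cnt < 6 ==> (2*cnt == 2*y - 11 && 2*y < -13)) ==> arr[y] == -12; else branch requires ((cnt + 3*k < 3 && 3*k > cnt - 4) ==> ((!(2*arr[y + 2] < arr[k + 3])) && ((2*arr[cnt] + 2*cnt < 6 ==> (2*cnt == 2*arr[y + 2] - 11 && 2*arr[y + 2] < -13)) ==> arr[arr[y + 2]] == -12))) && ((!(cnt + 3*k < 3 && 3*k > cnt - 4)) ==> (forall y_1. ((2*arr[cnt] + 2*cnt < 6 ==> (2*cnt == 2*y_1 - 11 && 2*y_1 < -13)) ==> arr[y_1] == -12))).
Before the if: (k == -3 ==> ((2*arr[cnt] + 2*cnt < 6 ==> (2*cnt == 2*y - 11 && 2*y < -13)) ==> arr[y] == -12)) && ((!(k == -3)) ==> (((cnt + 3*k < 3 && 3*k > cnt - 4) ==> ((!(2*arr[y + 2] < arr[k + 3])) && ((2*arr[cnt] + 2*cnt < 6 ==> (2*cnt == 2*arr[y + 2] - 11 && 2*arr[y + 2] < -13)) ==> arr[arr[y + 2]] == -12))) && ((!(cnt + 3*k < 3 && 3*k > cnt - 4)) ==> (forall y_1. ((2*arr[cnt] + 2*cnt < 6 ==> (2*cnt == 2*y_1 - 11 && 2*y_1 < -13)) ==> arr[y_1] == -12)))))
Answer: WP = (k == -3 ==> ((2*arr[cnt] + 2*cnt < 6 ==> (2*cnt == 2*y - 11 && 2*y < -13)) ==> arr[y] == -12)) && ((!(k == -3)) ==> (((cnt + 3*k < 3 && 3*k > cnt - 4) ==> ((!(2*arr[y + 2] < arr[k + 3])) && ((2*arr[cnt] + 2*cnt < 6 ==> (2*cnt == 2*arr[y + 2] - 11 && 2*arr[y + 2] < -13)) ==> arr[arr[y + 2]] == -12))) && ((!(cnt + 3*k < 3 && 3*k > cnt - 4)) ==> (forall y_1. ((2*arr[cnt] + 2*cnt < 6 ==> (2*cnt == 2*y_1 - 11 && 2*y_1 < -13)) ==> arr[y_1] == -12)))))


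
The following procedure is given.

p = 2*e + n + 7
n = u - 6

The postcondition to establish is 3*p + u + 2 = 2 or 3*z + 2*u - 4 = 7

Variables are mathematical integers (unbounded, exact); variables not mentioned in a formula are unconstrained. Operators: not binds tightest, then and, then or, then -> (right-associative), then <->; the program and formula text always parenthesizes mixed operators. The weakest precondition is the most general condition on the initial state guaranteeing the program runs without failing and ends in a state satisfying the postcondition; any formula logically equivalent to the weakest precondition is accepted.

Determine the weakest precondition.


Working backward. After the program, the postcondition 3*p + u + 2 = 2 or 3*z + 2*u - 4 = 7 must hold; in canonical form it is 3*p + u = 0 or 2*u + 3*z = 11.
Before n := u - 6: 3*p + u = 0 or 2*u + 3*z = 11
Before p := 2*e + n + 7: 6*e + 3*n + u = -21 or 2*u + 3*z = 11
Answer: WP = 6*e + 3*n + u = -21 or 2*u + 3*z = 11


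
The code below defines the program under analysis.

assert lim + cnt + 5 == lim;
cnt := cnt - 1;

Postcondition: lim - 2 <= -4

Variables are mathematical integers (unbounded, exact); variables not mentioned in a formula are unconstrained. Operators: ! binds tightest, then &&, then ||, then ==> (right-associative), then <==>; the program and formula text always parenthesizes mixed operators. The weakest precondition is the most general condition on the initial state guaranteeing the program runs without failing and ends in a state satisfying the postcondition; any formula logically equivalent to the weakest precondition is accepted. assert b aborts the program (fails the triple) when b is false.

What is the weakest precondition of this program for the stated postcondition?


Working backward. After the program, the postcondition lim - 2 <= -4 must hold; in canonical form it is lim <= -2.
Before cnt := cnt - 1: lim <= -2
Before assert lim + cnt + 5 == lim: cnt == -5 && lim <= -2
Answer: WP = cnt == -5 && lim <= -2


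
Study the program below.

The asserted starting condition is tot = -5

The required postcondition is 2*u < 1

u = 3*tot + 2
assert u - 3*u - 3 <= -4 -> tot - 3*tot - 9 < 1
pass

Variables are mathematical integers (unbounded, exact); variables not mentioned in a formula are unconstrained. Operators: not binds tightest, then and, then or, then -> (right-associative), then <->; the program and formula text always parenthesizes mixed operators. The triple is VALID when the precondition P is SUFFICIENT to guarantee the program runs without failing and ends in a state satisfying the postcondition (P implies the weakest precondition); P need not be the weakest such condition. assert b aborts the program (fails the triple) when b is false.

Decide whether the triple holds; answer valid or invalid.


Working backward. After the program, 2*u < 1 must hold.
Before skip: 2*u < 1
Before assert u - 3*u - 3 <= -4 -> tot - 3*tot - 9 < 1: (2*u >= 1 -> 2*tot > -10) and 2*u < 1
Before u := 3*tot + 2: (6*tot >= -3 -> 2*tot > -10) and 6*tot < -3
The weakest precondition is (6*tot >= -3 -> 2*tot > -10) and 6*tot < -3.
Check whether tot = -5 implies it.
Every state satisfying the precondition satisfies the weakest precondition: the implication holds.
Answer: valid
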